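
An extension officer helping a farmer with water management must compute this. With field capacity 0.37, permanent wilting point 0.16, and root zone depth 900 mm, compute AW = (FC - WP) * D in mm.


AW = (FC - WP) * D
   = (0.37 - 0.16) * 900
   = 0.21 * 900
   = 189 mm


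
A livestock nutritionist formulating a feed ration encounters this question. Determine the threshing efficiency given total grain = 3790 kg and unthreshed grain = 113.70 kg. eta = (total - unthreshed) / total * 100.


eta = (total - unthreshed) / total * 100
    = (3790 - 113.70) / 3790 * 100
    = 3676.30 / 3790 * 100
    = 97%


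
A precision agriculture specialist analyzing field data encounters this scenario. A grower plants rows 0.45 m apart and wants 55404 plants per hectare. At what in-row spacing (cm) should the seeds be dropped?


spacing = 10000 / (row_sp * density)
        = 10000 / (0.45 * 55404)
        = 10000 / 24931.80
        = 0.40109 m = 40.11 cm


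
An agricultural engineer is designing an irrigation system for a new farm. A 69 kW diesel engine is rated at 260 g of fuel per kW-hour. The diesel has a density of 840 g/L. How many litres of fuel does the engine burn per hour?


FC = P * BSFC / rho_fuel
   = 69 * 260 / 840
   = 17940 / 840
   = 21.36 L/h


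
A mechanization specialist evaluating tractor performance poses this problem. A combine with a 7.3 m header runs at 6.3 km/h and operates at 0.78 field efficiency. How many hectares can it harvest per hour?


C = w * v * eta_f / 10
  = 7.3 * 6.3 * 0.78 / 10
  = 35.87 / 10
  = 3.59 ha/h


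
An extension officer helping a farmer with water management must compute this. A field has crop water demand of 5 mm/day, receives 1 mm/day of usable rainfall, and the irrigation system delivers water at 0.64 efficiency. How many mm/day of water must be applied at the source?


IWR = (ETc - Pe) / Ea
    = (5 - 1) / 0.64
    = 4 / 0.64
    = 6.25 mm/day


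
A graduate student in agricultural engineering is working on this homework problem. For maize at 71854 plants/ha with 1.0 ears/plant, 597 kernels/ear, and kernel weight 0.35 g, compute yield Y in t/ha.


Y = density * ears * kernels * kw
  = 71854 * 1.0 * 597 * 0.35 g/ha
  = 15013893.30 g/ha
  = 15013.89 kg/ha = 15.01 t/ha


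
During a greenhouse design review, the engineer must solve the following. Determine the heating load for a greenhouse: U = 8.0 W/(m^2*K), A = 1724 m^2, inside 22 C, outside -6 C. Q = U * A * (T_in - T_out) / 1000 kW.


dT = 22 - (-6) = 28 K
Q = U * A * dT
  = 8.0 * 1724 * 28
  = 386176 W = 386.18 kW


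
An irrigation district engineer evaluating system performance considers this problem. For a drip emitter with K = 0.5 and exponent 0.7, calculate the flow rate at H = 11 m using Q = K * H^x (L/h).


Q = K * H^x
  = 0.5 * 11^0.7
  = 0.5 * 5.3577
  = 2.68 L/h


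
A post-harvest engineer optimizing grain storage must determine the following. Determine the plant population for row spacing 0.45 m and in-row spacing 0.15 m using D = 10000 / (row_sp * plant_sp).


D = 10000 / (row_sp * plant_sp)
  = 10000 / (0.45 * 0.15)
  = 10000 / 0.0675
  = 148148.15 plants/ha


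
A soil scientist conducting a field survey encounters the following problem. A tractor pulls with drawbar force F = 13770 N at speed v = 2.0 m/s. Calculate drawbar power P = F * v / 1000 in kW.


P = F * v / 1000
  = 13770 * 2.0 / 1000
  = 27540 / 1000
  = 27.54 kW


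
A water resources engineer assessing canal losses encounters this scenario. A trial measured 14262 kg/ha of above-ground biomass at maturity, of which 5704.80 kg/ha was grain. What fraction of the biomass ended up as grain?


HI = grain_yield / biomass
   = 5704.80 / 14262
   = 0.40


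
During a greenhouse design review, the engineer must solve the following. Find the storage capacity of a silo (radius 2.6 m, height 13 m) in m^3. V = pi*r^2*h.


V = pi * r^2 * h
  = pi * 2.6^2 * 13
  = pi * 6.76 * 13
  = 276.08 m^3


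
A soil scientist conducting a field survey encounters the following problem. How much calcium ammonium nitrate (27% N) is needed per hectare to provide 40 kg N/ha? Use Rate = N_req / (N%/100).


Rate = N_required / (N_content / 100)
     = 40 / (27 / 100)
     = 40 / 0.27
     = 148.15 kg/ha


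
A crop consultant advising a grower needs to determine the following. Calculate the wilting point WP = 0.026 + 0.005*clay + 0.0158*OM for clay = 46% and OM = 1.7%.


WP = 0.026 + 0.005*46 + 0.0158*1.7
   = 0.026 + 0.2300 + 0.0269
   = 0.2829


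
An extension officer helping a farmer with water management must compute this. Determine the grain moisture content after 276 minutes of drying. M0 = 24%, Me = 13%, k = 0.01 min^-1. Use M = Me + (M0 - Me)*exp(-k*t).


M = Me + (M0 - Me) * e^(-k*t)
  = 13 + (24 - 13) * e^(-0.01*276)
  = 13 + 11 * e^(-2.760)
  = 13 + 11 * 0.06329
  = 13 + 0.6962
  = 13.70%


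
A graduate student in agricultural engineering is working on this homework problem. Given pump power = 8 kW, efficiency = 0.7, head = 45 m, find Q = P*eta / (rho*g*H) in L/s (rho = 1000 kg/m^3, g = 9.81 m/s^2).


Q = (P * 1000 * eta) / (rho * g * H)
  = (8 * 1000 * 0.7) / (1000 * 9.81 * 45)
  = 5600 / 441450
  = 0.01269 m^3/s = 12.69 L/s


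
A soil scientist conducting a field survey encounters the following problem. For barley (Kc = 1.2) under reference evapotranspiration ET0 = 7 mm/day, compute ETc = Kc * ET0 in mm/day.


ETc = Kc * ET0
    = 1.2 * 7
    = 8.40 mm/day


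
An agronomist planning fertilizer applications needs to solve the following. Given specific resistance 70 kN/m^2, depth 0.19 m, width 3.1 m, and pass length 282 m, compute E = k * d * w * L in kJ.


E = k * d * w * L
  = 70 * 0.19 * 3.1 * 282
  = 11626.86 kJ


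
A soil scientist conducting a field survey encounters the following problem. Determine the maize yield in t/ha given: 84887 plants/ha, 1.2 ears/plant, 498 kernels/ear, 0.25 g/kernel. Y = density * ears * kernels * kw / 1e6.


Y = density * ears * kernels * kw
  = 84887 * 1.2 * 498 * 0.25 g/ha
  = 12682117.80 g/ha
  = 12682.12 kg/ha = 12.68 t/ha


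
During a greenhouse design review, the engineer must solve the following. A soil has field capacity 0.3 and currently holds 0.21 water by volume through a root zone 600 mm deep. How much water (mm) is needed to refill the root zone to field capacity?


SMD = (FC - theta) * D
    = (0.3 - 0.21) * 600
    = 0.090 * 600
    = 54 mm


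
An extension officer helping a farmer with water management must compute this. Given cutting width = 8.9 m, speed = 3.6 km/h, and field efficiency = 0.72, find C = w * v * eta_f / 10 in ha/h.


C = w * v * eta_f / 10
  = 8.9 * 3.6 * 0.72 / 10
  = 23.07 / 10
  = 2.31 ha/h


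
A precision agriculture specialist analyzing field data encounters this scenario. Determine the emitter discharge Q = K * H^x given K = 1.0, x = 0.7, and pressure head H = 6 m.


Q = K * H^x
  = 1.0 * 6^0.7
  = 1.0 * 3.5051
  = 3.51 L/h


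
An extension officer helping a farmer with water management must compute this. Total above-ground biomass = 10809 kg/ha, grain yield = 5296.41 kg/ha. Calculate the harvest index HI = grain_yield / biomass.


HI = grain_yield / biomass
   = 5296.41 / 10809
   = 0.49


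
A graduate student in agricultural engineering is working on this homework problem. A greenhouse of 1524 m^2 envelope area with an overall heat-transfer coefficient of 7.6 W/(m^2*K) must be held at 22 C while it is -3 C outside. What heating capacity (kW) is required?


dT = 22 - (-3) = 25 K
Q = U * A * dT
  = 7.6 * 1524 * 25
  = 289560 W = 289.56 kW


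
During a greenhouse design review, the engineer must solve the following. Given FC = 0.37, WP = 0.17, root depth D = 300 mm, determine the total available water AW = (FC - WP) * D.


AW = (FC - WP) * D
   = (0.37 - 0.17) * 300
   = 0.20 * 300
   = 60 mm


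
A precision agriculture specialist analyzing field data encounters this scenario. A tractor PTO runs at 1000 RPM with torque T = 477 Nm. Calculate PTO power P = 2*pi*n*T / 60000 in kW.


P = 2*pi*n*T / 60000
  = 2*pi * 1000 * 477 / 60000
  = 2997079.39 / 60000
  = 49.95 kW


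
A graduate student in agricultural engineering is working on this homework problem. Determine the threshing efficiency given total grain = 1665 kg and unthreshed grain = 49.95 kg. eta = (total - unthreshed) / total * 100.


eta = (total - unthreshed) / total * 100
    = (1665 - 49.95) / 1665 * 100
    = 1615.05 / 1665 * 100
    = 97%


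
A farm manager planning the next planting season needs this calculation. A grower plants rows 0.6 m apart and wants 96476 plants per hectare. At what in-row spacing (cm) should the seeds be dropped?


spacing = 10000 / (row_sp * density)
        = 10000 / (0.6 * 96476)
        = 10000 / 57885.60
        = 0.17275 m = 17.28 cm


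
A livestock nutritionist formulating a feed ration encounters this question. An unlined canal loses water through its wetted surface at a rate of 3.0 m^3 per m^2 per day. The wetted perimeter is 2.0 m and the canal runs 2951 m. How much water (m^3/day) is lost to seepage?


S = C * P * L
  = 3.0 * 2.0 * 2951
  = 17706 m^3/day


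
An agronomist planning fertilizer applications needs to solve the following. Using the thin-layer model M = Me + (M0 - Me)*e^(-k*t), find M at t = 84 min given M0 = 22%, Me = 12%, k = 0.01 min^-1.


M = Me + (M0 - Me) * e^(-k*t)
  = 12 + (22 - 12) * e^(-0.01*84)
  = 12 + 10 * e^(-0.840)
  = 12 + 10 * 0.43171
  = 12 + 4.3171
  = 16.32%


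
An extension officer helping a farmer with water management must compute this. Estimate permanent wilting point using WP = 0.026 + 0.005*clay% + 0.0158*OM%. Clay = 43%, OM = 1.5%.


WP = 0.026 + 0.005*43 + 0.0158*1.5
   = 0.026 + 0.2150 + 0.0237
   = 0.2647


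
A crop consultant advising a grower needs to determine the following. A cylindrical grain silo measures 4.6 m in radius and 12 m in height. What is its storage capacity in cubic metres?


V = pi * r^2 * h
  = pi * 4.6^2 * 12
  = pi * 21.16 * 12
  = 797.71 m^3


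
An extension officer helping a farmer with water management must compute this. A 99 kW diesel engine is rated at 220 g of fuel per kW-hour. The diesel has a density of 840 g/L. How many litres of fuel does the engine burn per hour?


FC = P * BSFC / rho_fuel
   = 99 * 220 / 840
   = 21780 / 840
   = 25.93 L/h


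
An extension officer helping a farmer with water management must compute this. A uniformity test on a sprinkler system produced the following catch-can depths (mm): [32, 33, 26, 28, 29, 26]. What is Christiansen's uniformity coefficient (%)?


xbar = 174 / 6 = 29
sum|xi - xbar| = 14
CU = 100 * (1 - 14 / (6 * 29))
   = 100 * (1 - 0.0805)
   = 91.95%


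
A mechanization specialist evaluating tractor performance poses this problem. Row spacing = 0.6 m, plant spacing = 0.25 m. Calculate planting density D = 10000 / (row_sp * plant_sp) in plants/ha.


D = 10000 / (row_sp * plant_sp)
  = 10000 / (0.6 * 0.25)
  = 10000 / 0.1500
  = 66666.67 plants/ha


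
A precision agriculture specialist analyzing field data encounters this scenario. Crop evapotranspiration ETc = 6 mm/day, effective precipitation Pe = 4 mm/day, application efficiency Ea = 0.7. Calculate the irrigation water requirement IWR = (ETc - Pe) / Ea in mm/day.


IWR = (ETc - Pe) / Ea
    = (6 - 4) / 0.7
    = 2 / 0.7
    = 2.86 mm/day


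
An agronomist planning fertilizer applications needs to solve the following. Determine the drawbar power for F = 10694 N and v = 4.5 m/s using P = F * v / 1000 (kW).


P = F * v / 1000
  = 10694 * 4.5 / 1000
  = 48123 / 1000
  = 48.12 kW


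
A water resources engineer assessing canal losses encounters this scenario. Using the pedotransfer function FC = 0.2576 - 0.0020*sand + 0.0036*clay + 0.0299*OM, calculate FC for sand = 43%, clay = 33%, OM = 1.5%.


FC = 0.2576 - 0.0020*43 + 0.0036*33 + 0.0299*1.5
   = 0.2576 - 0.0860 + 0.1188 + 0.0449
   = 0.3353


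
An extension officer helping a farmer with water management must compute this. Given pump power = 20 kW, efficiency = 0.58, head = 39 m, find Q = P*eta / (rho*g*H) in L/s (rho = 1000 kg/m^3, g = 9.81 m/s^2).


Q = (P * 1000 * eta) / (rho * g * H)
  = (20 * 1000 * 0.58) / (1000 * 9.81 * 39)
  = 11600 / 382590
  = 0.03032 m^3/s = 30.32 L/s


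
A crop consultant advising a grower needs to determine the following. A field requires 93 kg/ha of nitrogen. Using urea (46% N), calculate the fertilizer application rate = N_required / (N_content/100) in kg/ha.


Rate = N_required / (N_content / 100)
     = 93 / (46 / 100)
     = 93 / 0.46
     = 202.17 kg/ha


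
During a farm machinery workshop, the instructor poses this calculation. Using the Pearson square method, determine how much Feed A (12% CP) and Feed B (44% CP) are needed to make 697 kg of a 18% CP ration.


parts_A = CP_b - target = 44 - 18 = 26
parts_B = target - CP_a = 18 - 12 = 6
total_parts = 26 + 6 = 32
Feed A = 697 * 26 / 32 = 566.31 kg
Feed B = 697 * 6 / 32 = 130.69 kg

566.31 kg


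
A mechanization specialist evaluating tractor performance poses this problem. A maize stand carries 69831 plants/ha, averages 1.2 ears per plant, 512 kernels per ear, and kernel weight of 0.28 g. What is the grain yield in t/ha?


Y = density * ears * kernels * kw
  = 69831 * 1.2 * 512 * 0.28 g/ha
  = 12013166.59 g/ha
  = 12013.17 kg/ha = 12.01 t/ha


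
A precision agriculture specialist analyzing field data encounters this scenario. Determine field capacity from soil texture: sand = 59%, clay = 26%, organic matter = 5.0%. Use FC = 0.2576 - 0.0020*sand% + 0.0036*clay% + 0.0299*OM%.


FC = 0.2576 - 0.0020*59 + 0.0036*26 + 0.0299*5.0
   = 0.2576 - 0.1180 + 0.0936 + 0.1495
   = 0.3827


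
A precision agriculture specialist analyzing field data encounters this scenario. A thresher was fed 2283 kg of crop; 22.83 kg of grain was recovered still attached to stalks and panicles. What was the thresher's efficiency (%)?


eta = (total - unthreshed) / total * 100
    = (2283 - 22.83) / 2283 * 100
    = 2260.17 / 2283 * 100
    = 99%


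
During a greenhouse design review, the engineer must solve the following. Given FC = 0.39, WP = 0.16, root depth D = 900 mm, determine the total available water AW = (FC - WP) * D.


AW = (FC - WP) * D
   = (0.39 - 0.16) * 900
   = 0.23 * 900
   = 207 mm


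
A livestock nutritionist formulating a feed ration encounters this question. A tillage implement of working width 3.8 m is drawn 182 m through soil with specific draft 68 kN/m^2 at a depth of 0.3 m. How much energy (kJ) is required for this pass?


E = k * d * w * L
  = 68 * 0.3 * 3.8 * 182
  = 14108.64 kJ


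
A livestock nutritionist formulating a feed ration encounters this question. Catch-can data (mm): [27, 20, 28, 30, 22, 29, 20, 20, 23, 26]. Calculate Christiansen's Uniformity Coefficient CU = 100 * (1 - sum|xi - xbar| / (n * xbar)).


xbar = 245 / 10 = 24.500
sum|xi - xbar| = 35
CU = 100 * (1 - 35 / (10 * 24.500))
   = 100 * (1 - 0.1429)
   = 85.71%


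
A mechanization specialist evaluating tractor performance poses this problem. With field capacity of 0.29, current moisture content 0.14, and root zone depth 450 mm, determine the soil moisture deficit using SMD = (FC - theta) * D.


SMD = (FC - theta) * D
    = (0.29 - 0.14) * 450
    = 0.150 * 450
    = 67.50 mm


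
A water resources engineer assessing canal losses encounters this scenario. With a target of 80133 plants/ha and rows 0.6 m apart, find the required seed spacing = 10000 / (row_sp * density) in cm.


spacing = 10000 / (row_sp * density)
        = 10000 / (0.6 * 80133)
        = 10000 / 48079.80
        = 0.20799 m = 20.80 cm


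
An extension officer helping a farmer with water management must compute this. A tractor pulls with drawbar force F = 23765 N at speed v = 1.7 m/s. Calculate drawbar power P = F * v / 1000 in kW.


P = F * v / 1000
  = 23765 * 1.7 / 1000
  = 40400.50 / 1000
  = 40.40 kW


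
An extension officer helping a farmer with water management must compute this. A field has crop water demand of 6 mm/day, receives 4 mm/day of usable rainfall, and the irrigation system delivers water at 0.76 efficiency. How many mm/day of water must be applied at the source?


IWR = (ETc - Pe) / Ea
    = (6 - 4) / 0.76
    = 2 / 0.76
    = 2.63 mm/day


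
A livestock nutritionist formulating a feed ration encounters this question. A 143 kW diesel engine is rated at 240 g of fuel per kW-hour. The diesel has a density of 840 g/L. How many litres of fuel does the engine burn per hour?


FC = P * BSFC / rho_fuel
   = 143 * 240 / 840
   = 34320 / 840
   = 40.86 L/h


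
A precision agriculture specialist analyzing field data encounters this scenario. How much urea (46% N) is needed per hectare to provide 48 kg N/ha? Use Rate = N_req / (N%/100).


Rate = N_required / (N_content / 100)
     = 48 / (46 / 100)
     = 48 / 0.46
     = 104.35 kg/ha


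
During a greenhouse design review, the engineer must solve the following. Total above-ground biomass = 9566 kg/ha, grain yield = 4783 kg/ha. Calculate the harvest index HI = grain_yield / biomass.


HI = grain_yield / biomass
   = 4783 / 9566
   = 0.50


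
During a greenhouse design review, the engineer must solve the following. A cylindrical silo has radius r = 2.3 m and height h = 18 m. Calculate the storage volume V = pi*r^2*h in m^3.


V = pi * r^2 * h
  = pi * 2.3^2 * 18
  = pi * 5.29 * 18
  = 299.14 m^3


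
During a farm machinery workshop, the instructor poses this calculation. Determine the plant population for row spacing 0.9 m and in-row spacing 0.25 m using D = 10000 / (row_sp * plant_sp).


D = 10000 / (row_sp * plant_sp)
  = 10000 / (0.9 * 0.25)
  = 10000 / 0.2250
  = 44444.44 plants/ha


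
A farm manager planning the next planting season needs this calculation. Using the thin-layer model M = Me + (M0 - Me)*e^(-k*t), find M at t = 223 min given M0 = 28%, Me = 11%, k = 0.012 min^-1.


M = Me + (M0 - Me) * e^(-k*t)
  = 11 + (28 - 11) * e^(-0.012*223)
  = 11 + 17 * e^(-2.676)
  = 11 + 17 * 0.06884
  = 11 + 1.1702
  = 12.17%


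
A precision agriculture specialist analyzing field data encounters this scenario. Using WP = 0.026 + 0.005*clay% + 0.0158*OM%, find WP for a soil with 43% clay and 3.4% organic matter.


WP = 0.026 + 0.005*43 + 0.0158*3.4
   = 0.026 + 0.2150 + 0.0537
   = 0.2947


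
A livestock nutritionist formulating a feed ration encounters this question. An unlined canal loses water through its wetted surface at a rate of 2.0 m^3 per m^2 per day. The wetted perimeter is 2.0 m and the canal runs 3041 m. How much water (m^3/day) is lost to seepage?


S = C * P * L
  = 2.0 * 2.0 * 3041
  = 12164 m^3/day


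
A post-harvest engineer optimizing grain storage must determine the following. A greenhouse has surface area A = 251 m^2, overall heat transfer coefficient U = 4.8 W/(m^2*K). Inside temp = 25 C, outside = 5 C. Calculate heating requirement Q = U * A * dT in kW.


dT = 25 - (5) = 20 K
Q = U * A * dT
  = 4.8 * 251 * 20
  = 24096 W = 24.10 kW


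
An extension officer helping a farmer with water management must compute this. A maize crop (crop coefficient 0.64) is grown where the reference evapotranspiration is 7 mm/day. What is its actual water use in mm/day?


ETc = Kc * ET0
    = 0.64 * 7
    = 4.48 mm/day


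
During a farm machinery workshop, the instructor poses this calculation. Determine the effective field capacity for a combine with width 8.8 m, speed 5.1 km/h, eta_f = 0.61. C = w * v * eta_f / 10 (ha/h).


C = w * v * eta_f / 10
  = 8.8 * 5.1 * 0.61 / 10
  = 27.38 / 10
  = 2.74 ha/h


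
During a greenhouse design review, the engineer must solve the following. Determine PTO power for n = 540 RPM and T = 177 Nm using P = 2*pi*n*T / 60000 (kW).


P = 2*pi*n*T / 60000
  = 2*pi * 540 * 177 / 60000
  = 600546.85 / 60000
  = 10.01 kW


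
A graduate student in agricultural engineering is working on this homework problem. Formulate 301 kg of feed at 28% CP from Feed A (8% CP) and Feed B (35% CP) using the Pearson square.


parts_A = CP_b - target = 35 - 28 = 7
parts_B = target - CP_a = 28 - 8 = 20
total_parts = 7 + 20 = 27
Feed A = 301 * 7 / 27 = 78.04 kg
Feed B = 301 * 20 / 27 = 222.96 kg

78.04 kg


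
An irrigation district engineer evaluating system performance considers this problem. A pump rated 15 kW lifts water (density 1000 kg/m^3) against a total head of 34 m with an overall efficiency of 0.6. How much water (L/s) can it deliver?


Q = (P * 1000 * eta) / (rho * g * H)
  = (15 * 1000 * 0.6) / (1000 * 9.81 * 34)
  = 9000 / 333540
  = 0.02698 m^3/s = 26.98 L/s


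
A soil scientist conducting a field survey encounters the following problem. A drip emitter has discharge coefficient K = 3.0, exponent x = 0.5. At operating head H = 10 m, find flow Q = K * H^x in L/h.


Q = K * H^x
  = 3.0 * 10^0.5
  = 3.0 * 3.1623
  = 9.49 L/h


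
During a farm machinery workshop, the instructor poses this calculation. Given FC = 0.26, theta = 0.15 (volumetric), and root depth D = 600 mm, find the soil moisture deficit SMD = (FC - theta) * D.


SMD = (FC - theta) * D
    = (0.26 - 0.15) * 600
    = 0.110 * 600
    = 66 mm


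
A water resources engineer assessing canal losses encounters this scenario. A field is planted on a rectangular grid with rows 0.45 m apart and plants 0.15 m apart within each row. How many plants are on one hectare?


D = 10000 / (row_sp * plant_sp)
  = 10000 / (0.45 * 0.15)
  = 10000 / 0.0675
  = 148148.15 plants/ha


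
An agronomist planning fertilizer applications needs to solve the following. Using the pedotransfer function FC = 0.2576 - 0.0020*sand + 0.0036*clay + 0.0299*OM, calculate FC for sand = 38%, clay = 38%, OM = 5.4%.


FC = 0.2576 - 0.0020*38 + 0.0036*38 + 0.0299*5.4
   = 0.2576 - 0.0760 + 0.1368 + 0.1615
   = 0.4799


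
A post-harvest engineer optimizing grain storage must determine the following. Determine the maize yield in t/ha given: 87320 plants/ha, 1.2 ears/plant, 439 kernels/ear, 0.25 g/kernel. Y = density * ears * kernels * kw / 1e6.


Y = density * ears * kernels * kw
  = 87320 * 1.2 * 439 * 0.25 g/ha
  = 11500044 g/ha
  = 11500.04 kg/ha = 11.50 t/ha


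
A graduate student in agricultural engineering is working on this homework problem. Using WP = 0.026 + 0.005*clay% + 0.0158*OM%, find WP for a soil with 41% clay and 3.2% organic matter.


WP = 0.026 + 0.005*41 + 0.0158*3.2
   = 0.026 + 0.2050 + 0.0506
   = 0.2816


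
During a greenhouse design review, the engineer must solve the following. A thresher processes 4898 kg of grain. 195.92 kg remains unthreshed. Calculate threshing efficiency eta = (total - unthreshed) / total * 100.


eta = (total - unthreshed) / total * 100
    = (4898 - 195.92) / 4898 * 100
    = 4702.08 / 4898 * 100
    = 96%


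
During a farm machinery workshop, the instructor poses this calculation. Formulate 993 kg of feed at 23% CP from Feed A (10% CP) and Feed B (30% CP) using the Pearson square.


parts_A = CP_b - target = 30 - 23 = 7
parts_B = target - CP_a = 23 - 10 = 13
total_parts = 7 + 13 = 20
Feed A = 993 * 7 / 20 = 347.55 kg
Feed B = 993 * 13 / 20 = 645.45 kg

347.55 kg


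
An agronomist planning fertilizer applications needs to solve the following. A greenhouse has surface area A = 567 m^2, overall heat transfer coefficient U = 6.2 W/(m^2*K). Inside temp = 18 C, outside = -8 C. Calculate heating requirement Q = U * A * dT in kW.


dT = 18 - (-8) = 26 K
Q = U * A * dT
  = 6.2 * 567 * 26
  = 91400.40 W = 91.40 kW


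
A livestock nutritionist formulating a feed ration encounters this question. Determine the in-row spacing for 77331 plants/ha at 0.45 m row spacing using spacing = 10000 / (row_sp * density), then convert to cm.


spacing = 10000 / (row_sp * density)
        = 10000 / (0.45 * 77331)
        = 10000 / 34798.95
        = 0.28736 m = 28.74 cm


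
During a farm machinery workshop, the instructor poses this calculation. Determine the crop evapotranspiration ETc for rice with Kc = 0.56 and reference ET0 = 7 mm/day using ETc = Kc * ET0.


ETc = Kc * ET0
    = 0.56 * 7
    = 3.92 mm/day


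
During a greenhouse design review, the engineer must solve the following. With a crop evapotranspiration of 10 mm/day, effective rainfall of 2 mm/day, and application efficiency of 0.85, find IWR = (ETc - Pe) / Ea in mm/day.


IWR = (ETc - Pe) / Ea
    = (10 - 2) / 0.85
    = 8 / 0.85
    = 9.41 mm/day


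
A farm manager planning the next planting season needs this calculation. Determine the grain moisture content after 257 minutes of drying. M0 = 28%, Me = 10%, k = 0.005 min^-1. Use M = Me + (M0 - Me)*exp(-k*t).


M = Me + (M0 - Me) * e^(-k*t)
  = 10 + (28 - 10) * e^(-0.005*257)
  = 10 + 18 * e^(-1.285)
  = 10 + 18 * 0.27665
  = 10 + 4.9797
  = 14.98%


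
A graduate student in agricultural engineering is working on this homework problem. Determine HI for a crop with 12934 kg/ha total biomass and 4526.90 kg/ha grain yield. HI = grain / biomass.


HI = grain_yield / biomass
   = 4526.90 / 12934
   = 0.35


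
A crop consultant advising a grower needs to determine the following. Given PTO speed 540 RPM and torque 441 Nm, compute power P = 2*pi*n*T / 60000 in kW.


P = 2*pi*n*T / 60000
  = 2*pi * 540 * 441 / 60000
  = 1496277.75 / 60000
  = 24.94 kW


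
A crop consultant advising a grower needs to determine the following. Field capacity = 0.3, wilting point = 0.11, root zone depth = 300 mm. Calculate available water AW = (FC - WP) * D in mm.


AW = (FC - WP) * D
   = (0.3 - 0.11) * 300
   = 0.19 * 300
   = 57 mm


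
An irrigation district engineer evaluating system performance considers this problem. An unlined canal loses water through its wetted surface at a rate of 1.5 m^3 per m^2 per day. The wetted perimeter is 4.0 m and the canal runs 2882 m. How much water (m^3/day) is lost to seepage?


S = C * P * L
  = 1.5 * 4.0 * 2882
  = 17292 m^3/day


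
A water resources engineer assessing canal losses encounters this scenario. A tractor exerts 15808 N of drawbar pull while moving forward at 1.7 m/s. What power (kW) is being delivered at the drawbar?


P = F * v / 1000
  = 15808 * 1.7 / 1000
  = 26873.60 / 1000
  = 26.87 kW


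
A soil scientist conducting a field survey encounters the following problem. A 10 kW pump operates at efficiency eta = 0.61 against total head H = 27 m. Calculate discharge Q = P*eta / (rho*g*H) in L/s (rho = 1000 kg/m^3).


Q = (P * 1000 * eta) / (rho * g * H)
  = (10 * 1000 * 0.61) / (1000 * 9.81 * 27)
  = 6100 / 264870
  = 0.02303 m^3/s = 23.03 L/s


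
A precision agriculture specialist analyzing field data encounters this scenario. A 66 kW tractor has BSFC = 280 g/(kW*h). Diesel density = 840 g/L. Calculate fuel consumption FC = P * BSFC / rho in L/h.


FC = P * BSFC / rho_fuel
   = 66 * 280 / 840
   = 18480 / 840
   = 22 L/h


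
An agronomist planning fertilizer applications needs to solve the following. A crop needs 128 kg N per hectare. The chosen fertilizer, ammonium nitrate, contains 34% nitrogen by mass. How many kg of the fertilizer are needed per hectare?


Rate = N_required / (N_content / 100)
     = 128 / (34 / 100)
     = 128 / 0.34
     = 376.47 kg/ha


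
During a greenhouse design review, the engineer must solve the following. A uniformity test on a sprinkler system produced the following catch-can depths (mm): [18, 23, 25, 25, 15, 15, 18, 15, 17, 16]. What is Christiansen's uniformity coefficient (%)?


xbar = 187 / 10 = 18.700
sum|xi - xbar| = 33.800
CU = 100 * (1 - 33.800 / (10 * 18.700))
   = 100 * (1 - 0.1807)
   = 81.93%


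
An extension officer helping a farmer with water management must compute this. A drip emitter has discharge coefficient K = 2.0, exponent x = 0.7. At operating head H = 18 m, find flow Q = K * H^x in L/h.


Q = K * H^x
  = 2.0 * 18^0.7
  = 2.0 * 7.5629
  = 15.13 L/h


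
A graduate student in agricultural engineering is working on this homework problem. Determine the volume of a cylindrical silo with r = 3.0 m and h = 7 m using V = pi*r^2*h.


V = pi * r^2 * h
  = pi * 3.0^2 * 7
  = pi * 9 * 7
  = 197.92 m^3


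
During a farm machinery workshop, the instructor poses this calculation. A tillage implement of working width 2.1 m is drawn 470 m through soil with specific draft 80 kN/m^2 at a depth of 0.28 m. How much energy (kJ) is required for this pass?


E = k * d * w * L
  = 80 * 0.28 * 2.1 * 470
  = 22108.80 kJ


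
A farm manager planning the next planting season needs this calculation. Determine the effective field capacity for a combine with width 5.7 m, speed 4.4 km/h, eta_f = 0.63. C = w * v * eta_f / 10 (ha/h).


C = w * v * eta_f / 10
  = 5.7 * 4.4 * 0.63 / 10
  = 15.80 / 10
  = 1.58 ha/h


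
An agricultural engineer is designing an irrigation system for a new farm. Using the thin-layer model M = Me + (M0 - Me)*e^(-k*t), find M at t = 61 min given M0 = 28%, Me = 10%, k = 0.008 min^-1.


M = Me + (M0 - Me) * e^(-k*t)
  = 10 + (28 - 10) * e^(-0.008*61)
  = 10 + 18 * e^(-0.488)
  = 10 + 18 * 0.61385
  = 10 + 11.0494
  = 21.05%


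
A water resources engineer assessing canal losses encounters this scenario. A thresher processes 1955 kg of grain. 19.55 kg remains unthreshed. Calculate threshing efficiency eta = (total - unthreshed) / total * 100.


eta = (total - unthreshed) / total * 100
    = (1955 - 19.55) / 1955 * 100
    = 1935.45 / 1955 * 100
    = 99%


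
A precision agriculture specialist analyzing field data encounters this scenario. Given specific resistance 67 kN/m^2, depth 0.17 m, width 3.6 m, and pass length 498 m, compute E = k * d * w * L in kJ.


E = k * d * w * L
  = 67 * 0.17 * 3.6 * 498
  = 20419.99 kJ


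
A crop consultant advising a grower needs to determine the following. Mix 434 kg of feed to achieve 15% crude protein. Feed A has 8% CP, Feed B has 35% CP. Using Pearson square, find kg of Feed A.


parts_A = CP_b - target = 35 - 15 = 20
parts_B = target - CP_a = 15 - 8 = 7
total_parts = 20 + 7 = 27
Feed A = 434 * 20 / 27 = 321.48 kg
Feed B = 434 * 7 / 27 = 112.52 kg

321.48 kg


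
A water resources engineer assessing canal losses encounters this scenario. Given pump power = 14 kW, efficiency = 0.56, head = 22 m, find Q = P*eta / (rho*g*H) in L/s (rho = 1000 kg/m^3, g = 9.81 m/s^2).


Q = (P * 1000 * eta) / (rho * g * H)
  = (14 * 1000 * 0.56) / (1000 * 9.81 * 22)
  = 7840 / 215820
  = 0.03633 m^3/s = 36.33 L/s


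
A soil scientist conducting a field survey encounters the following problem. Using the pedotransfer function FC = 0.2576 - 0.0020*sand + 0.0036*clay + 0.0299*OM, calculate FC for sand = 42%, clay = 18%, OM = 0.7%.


FC = 0.2576 - 0.0020*42 + 0.0036*18 + 0.0299*0.7
   = 0.2576 - 0.0840 + 0.0648 + 0.0209
   = 0.2593


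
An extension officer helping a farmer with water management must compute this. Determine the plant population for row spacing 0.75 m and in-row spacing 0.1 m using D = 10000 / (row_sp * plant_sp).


D = 10000 / (row_sp * plant_sp)
  = 10000 / (0.75 * 0.1)
  = 10000 / 0.0750
  = 133333.33 plants/ha


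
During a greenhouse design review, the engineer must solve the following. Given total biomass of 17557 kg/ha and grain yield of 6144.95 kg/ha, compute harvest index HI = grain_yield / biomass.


HI = grain_yield / biomass
   = 6144.95 / 17557
   = 0.35


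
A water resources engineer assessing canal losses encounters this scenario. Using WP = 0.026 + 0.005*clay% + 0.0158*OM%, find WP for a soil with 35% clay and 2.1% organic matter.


WP = 0.026 + 0.005*35 + 0.0158*2.1
   = 0.026 + 0.1750 + 0.0332
   = 0.2342


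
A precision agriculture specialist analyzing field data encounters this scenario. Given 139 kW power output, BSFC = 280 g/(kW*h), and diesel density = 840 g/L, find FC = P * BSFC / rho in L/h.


FC = P * BSFC / rho_fuel
   = 139 * 280 / 840
   = 38920 / 840
   = 46.33 L/h


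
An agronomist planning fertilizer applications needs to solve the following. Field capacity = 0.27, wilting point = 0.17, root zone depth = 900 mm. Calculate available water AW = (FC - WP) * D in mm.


AW = (FC - WP) * D
   = (0.27 - 0.17) * 900
   = 0.10 * 900
   = 90 mm


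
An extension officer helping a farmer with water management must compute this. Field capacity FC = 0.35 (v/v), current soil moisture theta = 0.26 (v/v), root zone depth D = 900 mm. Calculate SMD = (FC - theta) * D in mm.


SMD = (FC - theta) * D
    = (0.35 - 0.26) * 900
    = 0.090 * 900
    = 81 mm


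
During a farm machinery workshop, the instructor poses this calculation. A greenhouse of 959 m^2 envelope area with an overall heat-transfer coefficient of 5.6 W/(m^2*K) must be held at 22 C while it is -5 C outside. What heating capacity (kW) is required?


dT = 22 - (-5) = 27 K
Q = U * A * dT
  = 5.6 * 959 * 27
  = 145000.80 W = 145.00 kW


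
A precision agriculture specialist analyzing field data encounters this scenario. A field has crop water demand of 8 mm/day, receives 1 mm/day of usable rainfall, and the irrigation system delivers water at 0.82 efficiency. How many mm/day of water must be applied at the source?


IWR = (ETc - Pe) / Ea
    = (8 - 1) / 0.82
    = 7 / 0.82
    = 8.54 mm/day


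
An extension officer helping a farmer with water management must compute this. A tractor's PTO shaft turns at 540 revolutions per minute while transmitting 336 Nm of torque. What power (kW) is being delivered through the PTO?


P = 2*pi*n*T / 60000
  = 2*pi * 540 * 336 / 60000
  = 1140021.14 / 60000
  = 19.00 kW


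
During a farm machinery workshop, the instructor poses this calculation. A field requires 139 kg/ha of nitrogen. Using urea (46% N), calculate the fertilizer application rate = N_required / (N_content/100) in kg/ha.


Rate = N_required / (N_content / 100)
     = 139 / (46 / 100)
     = 139 / 0.46
     = 302.17 kg/ha


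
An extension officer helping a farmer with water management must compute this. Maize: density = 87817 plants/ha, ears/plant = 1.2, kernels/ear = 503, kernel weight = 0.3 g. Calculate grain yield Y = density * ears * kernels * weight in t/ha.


Y = density * ears * kernels * kw
  = 87817 * 1.2 * 503 * 0.3 g/ha
  = 15901902.36 g/ha
  = 15901.90 kg/ha = 15.90 t/ha


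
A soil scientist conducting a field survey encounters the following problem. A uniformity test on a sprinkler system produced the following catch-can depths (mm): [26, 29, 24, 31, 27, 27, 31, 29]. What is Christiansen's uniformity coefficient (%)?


xbar = 224 / 8 = 28
sum|xi - xbar| = 16
CU = 100 * (1 - 16 / (8 * 28))
   = 100 * (1 - 0.0714)
   = 92.86%


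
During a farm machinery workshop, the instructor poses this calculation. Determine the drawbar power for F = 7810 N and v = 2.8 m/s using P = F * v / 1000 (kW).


P = F * v / 1000
  = 7810 * 2.8 / 1000
  = 21868 / 1000
  = 21.87 kW


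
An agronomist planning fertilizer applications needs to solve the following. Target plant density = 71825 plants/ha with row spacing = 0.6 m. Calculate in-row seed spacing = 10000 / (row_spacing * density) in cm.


spacing = 10000 / (row_sp * density)
        = 10000 / (0.6 * 71825)
        = 10000 / 43095
        = 0.23205 m = 23.20 cm


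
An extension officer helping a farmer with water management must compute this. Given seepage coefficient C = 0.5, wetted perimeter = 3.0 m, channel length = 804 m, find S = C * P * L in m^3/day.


S = C * P * L
  = 0.5 * 3.0 * 804
  = 1206 m^3/day


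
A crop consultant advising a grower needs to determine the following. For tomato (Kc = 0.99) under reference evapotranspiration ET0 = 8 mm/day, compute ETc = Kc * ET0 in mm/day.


ETc = Kc * ET0
    = 0.99 * 8
    = 7.92 mm/day


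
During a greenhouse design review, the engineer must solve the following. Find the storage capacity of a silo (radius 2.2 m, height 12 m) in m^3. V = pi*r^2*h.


V = pi * r^2 * h
  = pi * 2.2^2 * 12
  = pi * 4.84 * 12
  = 182.46 m^3


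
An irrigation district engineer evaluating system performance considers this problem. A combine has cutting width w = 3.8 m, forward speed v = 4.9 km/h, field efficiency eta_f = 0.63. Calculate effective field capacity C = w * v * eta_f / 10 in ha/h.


C = w * v * eta_f / 10
  = 3.8 * 4.9 * 0.63 / 10
  = 11.73 / 10
  = 1.17 ha/h


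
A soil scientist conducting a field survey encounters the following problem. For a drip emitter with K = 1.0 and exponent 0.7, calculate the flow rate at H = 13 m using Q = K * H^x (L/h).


Q = K * H^x
  = 1.0 * 13^0.7
  = 1.0 * 6.0223
  = 6.02 L/h


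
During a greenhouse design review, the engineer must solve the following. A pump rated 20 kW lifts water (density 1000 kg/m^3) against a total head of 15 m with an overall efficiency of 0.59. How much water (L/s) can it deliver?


Q = (P * 1000 * eta) / (rho * g * H)
  = (20 * 1000 * 0.59) / (1000 * 9.81 * 15)
  = 11800 / 147150
  = 0.08019 m^3/s = 80.19 L/s


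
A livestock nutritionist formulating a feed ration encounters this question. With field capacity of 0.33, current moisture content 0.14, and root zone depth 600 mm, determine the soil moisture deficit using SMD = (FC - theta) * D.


SMD = (FC - theta) * D
    = (0.33 - 0.14) * 600
    = 0.190 * 600
    = 114 mm


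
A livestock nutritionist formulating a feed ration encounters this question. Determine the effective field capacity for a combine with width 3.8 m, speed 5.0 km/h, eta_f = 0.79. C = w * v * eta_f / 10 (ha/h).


C = w * v * eta_f / 10
  = 3.8 * 5.0 * 0.79 / 10
  = 15.01 / 10
  = 1.50 ha/h


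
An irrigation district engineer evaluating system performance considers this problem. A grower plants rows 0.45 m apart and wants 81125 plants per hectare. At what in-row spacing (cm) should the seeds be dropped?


spacing = 10000 / (row_sp * density)
        = 10000 / (0.45 * 81125)
        = 10000 / 36506.25
        = 0.27393 m = 27.39 cm


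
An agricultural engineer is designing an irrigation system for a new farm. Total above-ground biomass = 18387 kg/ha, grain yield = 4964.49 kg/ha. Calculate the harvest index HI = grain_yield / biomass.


HI = grain_yield / biomass
   = 4964.49 / 18387
   = 0.27


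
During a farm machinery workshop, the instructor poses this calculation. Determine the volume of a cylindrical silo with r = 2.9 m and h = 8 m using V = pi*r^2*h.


V = pi * r^2 * h
  = pi * 2.9^2 * 8
  = pi * 8.41 * 8
  = 211.37 m^3


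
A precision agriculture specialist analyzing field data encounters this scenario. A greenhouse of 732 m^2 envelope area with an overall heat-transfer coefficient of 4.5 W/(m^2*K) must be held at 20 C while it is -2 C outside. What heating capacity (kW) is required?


dT = 20 - (-2) = 22 K
Q = U * A * dT
  = 4.5 * 732 * 22
  = 72468 W = 72.47 kW


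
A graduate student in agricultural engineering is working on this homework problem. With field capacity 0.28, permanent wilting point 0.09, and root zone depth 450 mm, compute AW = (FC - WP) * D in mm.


AW = (FC - WP) * D
   = (0.28 - 0.09) * 450
   = 0.19 * 450
   = 85.50 mm


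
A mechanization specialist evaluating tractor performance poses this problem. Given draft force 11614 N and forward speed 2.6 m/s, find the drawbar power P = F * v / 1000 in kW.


P = F * v / 1000
  = 11614 * 2.6 / 1000
  = 30196.40 / 1000
  = 30.20 kW


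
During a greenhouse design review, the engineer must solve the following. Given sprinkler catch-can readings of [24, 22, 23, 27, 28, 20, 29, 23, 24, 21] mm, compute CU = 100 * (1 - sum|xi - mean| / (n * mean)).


xbar = 241 / 10 = 24.100
sum|xi - xbar| = 23.400
CU = 100 * (1 - 23.400 / (10 * 24.100))
   = 100 * (1 - 0.0971)
   = 90.29%


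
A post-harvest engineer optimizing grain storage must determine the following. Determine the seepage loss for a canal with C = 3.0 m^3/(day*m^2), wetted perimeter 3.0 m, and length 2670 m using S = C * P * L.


S = C * P * L
  = 3.0 * 3.0 * 2670
  = 24030 m^3/day
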